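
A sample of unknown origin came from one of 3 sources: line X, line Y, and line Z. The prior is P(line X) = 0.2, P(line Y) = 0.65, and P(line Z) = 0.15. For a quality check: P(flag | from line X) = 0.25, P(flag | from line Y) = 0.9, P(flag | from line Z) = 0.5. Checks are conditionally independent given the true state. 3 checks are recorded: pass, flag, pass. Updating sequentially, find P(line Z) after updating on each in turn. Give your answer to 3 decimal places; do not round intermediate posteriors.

0.356

After 'pass': normaliser = 0.75·0.2000 + 0.1·0.6500 + 0.5·0.1500; P(line X) ≈ 0.5172, P(line Y) ≈ 0.2241, P(line Z) ≈ 0.2586
After 'flag': normaliser = 0.25·0.5172 + 0.9·0.2241 + 0.5·0.2586; P(line X) ≈ 0.2809, P(line Y) ≈ 0.4382, P(line Z) ≈ 0.2809
After 'pass': normaliser = 0.75·0.2809 + 0.1·0.4382 + 0.5·0.2809; P(line X) ≈ 0.5334, P(line Y) ≈ 0.1110, P(line Z) ≈ 0.3556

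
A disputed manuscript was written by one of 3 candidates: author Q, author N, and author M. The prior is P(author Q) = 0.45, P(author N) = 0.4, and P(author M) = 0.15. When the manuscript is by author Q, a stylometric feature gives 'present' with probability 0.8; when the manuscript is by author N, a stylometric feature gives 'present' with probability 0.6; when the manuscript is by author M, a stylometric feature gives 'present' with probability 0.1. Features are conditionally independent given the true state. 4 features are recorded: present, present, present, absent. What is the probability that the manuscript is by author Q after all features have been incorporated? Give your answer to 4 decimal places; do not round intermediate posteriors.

0.5705

After 'present': normaliser = 0.8·0.4500 + 0.6·0.4000 + 0.1·0.1500; P(author Q) ≈ 0.5854, P(author N) ≈ 0.3902, P(author M) ≈ 0.0244
After 'present': normaliser = 0.8·0.5854 + 0.6·0.3902 + 0.1·0.0244; P(author Q) ≈ 0.6644, P(author N) ≈ 0.3322, P(author M) ≈ 0.0035
After 'present': normaliser = 0.8·0.6644 + 0.6·0.3322 + 0.1·0.0035; P(author Q) ≈ 0.7269, P(author N) ≈ 0.2726, P(author M) ≈ 0.0005
After 'absent': normaliser = 0.2·0.7269 + 0.4·0.2726 + 0.9·0.0005; P(author Q) ≈ 0.5705, P(author N) ≈ 0.4279, P(author M) ≈ 0.0017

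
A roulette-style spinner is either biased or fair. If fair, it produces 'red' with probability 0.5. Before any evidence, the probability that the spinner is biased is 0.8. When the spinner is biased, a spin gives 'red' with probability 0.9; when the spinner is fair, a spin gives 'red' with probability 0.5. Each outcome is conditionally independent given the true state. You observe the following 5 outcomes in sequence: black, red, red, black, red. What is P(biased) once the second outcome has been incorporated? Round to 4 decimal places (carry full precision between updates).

After 'black': P(biased) = 0.1·0.8000 / (0.1·0.8000 + 0.5·0.2000) ≈ 0.4444
After 'red': P(biased) = 0.9·0.4444 / (0.9·0.4444 + 0.5·0.5556) ≈ 0.5902

0.5902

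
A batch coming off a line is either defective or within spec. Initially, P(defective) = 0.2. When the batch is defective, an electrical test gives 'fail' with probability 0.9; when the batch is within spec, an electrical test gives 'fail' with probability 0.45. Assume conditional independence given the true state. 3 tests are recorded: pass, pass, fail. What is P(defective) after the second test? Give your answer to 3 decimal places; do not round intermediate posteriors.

Each posterior becomes the prior for the next update.
After 'pass': P(defective) = 0.1·0.2000 / (0.1·0.2000 + 0.55·0.8000) ≈ 0.0435
After 'pass': P(defective) = 0.1·0.0435 / (0.1·0.0435 + 0.55·0.9565) ≈ 0.0082

0.008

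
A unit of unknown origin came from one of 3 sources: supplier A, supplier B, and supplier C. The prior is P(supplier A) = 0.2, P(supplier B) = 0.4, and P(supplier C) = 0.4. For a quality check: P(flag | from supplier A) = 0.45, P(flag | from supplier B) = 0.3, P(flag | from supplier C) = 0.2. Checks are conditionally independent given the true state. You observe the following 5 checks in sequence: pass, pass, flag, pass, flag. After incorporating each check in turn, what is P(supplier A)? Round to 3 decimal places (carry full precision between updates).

After 'pass': normaliser = 0.55·0.2000 + 0.7·0.4000 + 0.8·0.4000; P(supplier A) ≈ 0.1549, P(supplier B) ≈ 0.3944, P(supplier C) ≈ 0.4507
After 'pass': normaliser = 0.55·0.1549 + 0.7·0.3944 + 0.8·0.4507; P(supplier A) ≈ 0.1180, P(supplier B) ≈ 0.3824, P(supplier C) ≈ 0.4995
After 'flag': normaliser = 0.45·0.1180 + 0.3·0.3824 + 0.2·0.4995; P(supplier A) ≈ 0.1984, P(supplier B) ≈ 0.4285, P(supplier C) ≈ 0.3731
After 'pass': normaliser = 0.55·0.1984 + 0.7·0.4285 + 0.8·0.3731; P(supplier A) ≈ 0.1542, P(supplier B) ≈ 0.4239, P(supplier C) ≈ 0.4219
After 'flag': normaliser = 0.45·0.1542 + 0.3·0.4239 + 0.2·0.4219; P(supplier A) ≈ 0.2470, P(supplier B) ≈ 0.4527, P(supplier C) ≈ 0.3003

0.247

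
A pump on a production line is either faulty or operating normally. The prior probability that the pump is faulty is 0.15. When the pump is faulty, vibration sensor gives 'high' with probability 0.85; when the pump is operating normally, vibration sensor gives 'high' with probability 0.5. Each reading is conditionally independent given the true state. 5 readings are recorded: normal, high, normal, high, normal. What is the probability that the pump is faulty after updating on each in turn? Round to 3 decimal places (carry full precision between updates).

After 'normal': P(faulty) = 0.15·0.1500 / (0.15·0.1500 + 0.5·0.8500) ≈ 0.0503
After 'high': P(faulty) = 0.85·0.0503 / (0.85·0.0503 + 0.5·0.9497) ≈ 0.0826
After 'normal': P(faulty) = 0.15·0.0826 / (0.15·0.0826 + 0.5·0.9174) ≈ 0.0263
After 'high': P(faulty) = 0.85·0.0263 / (0.85·0.0263 + 0.5·0.9737) ≈ 0.0439
After 'normal': P(faulty) = 0.15·0.0439 / (0.15·0.0439 + 0.5·0.9561) ≈ 0.0136

0.014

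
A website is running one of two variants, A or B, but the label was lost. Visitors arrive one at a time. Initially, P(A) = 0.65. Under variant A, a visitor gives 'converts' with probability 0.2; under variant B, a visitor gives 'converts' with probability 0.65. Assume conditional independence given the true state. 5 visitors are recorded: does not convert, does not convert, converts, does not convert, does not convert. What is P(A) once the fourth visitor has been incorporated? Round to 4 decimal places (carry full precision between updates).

0.8722

After 'does not convert': P(A) = 0.8·0.6500 / (0.8·0.6500 + 0.35·0.3500) ≈ 0.8093
After 'does not convert': P(A) = 0.8·0.8093 / (0.8·0.8093 + 0.35·0.1907) ≈ 0.9066
After 'converts': P(A) = 0.2·0.9066 / (0.2·0.9066 + 0.65·0.0934) ≈ 0.7491
After 'does not convert': P(A) = 0.8·0.7491 / (0.8·0.7491 + 0.35·0.2509) ≈ 0.8722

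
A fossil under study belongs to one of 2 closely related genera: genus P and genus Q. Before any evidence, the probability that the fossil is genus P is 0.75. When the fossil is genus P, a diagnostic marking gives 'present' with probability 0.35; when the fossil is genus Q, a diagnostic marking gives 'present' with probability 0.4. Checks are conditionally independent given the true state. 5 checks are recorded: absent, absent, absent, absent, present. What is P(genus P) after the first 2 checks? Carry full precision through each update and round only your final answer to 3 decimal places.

0.779

Apply Bayes' rule sequentially, carrying P(genus P) forward.
After 'absent': P(genus P) = 0.65·0.7500 / (0.65·0.7500 + 0.6·0.2500) ≈ 0.7647
After 'absent': P(genus P) = 0.65·0.7647 / (0.65·0.7647 + 0.6·0.2353) ≈ 0.7788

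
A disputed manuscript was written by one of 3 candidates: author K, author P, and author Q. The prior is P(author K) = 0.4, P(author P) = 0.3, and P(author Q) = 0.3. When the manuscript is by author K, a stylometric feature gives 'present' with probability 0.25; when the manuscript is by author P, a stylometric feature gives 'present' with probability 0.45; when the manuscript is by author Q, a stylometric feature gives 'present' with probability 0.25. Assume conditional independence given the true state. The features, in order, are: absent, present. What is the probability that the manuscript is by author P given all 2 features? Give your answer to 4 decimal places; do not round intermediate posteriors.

0.3613

Each posterior becomes the prior for the next update.
After 'absent': normaliser = 0.75·0.4000 + 0.55·0.3000 + 0.75·0.3000; P(author K) ≈ 0.4348, P(author P) ≈ 0.2391, P(author Q) ≈ 0.3261
After 'present': normaliser = 0.25·0.4348 + 0.45·0.2391 + 0.25·0.3261; P(author K) ≈ 0.3650, P(author P) ≈ 0.3613, P(author Q) ≈ 0.2737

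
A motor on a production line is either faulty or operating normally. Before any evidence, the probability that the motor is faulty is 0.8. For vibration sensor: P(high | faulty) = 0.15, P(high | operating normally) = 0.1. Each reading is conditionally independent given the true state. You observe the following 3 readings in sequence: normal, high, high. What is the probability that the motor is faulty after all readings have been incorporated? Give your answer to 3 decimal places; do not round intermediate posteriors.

After 'normal': P(faulty) = 0.85·0.8000 / (0.85·0.8000 + 0.9·0.2000) ≈ 0.7907
After 'high': P(faulty) = 0.15·0.7907 / (0.15·0.7907 + 0.1·0.2093) ≈ 0.8500
After 'high': P(faulty) = 0.15·0.8500 / (0.15·0.8500 + 0.1·0.1500) ≈ 0.8947

0.895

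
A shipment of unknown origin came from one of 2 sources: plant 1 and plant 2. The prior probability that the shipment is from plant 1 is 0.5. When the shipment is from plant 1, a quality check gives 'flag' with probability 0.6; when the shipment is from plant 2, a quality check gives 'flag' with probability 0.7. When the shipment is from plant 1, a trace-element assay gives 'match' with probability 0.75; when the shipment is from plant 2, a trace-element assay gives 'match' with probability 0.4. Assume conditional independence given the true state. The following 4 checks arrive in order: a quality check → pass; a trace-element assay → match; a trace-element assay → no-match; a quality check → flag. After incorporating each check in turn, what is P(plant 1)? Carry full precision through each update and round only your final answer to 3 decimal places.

0.472

After a quality check='pass': P(plant 1) = 0.4·0.5000 / (0.4·0.5000 + 0.3·0.5000) ≈ 0.5714
After a trace-element assay='match': P(plant 1) = 0.75·0.5714 / (0.75·0.5714 + 0.4·0.4286) ≈ 0.7143
After a trace-element assay='no-match': P(plant 1) = 0.25·0.7143 / (0.25·0.7143 + 0.6·0.2857) ≈ 0.5102
After a quality check='flag': P(plant 1) = 0.6·0.5102 / (0.6·0.5102 + 0.7·0.4898) ≈ 0.4717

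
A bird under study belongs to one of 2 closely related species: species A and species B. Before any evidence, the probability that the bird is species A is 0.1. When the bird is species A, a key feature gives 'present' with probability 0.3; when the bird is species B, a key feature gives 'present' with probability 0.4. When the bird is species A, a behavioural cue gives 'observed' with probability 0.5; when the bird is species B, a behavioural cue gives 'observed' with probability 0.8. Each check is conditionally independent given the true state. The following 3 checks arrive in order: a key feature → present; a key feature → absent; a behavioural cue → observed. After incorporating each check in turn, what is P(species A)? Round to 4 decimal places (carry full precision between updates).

0.0573

After a key feature='present': P(species A) = 0.3·0.1000 / (0.3·0.1000 + 0.4·0.9000) ≈ 0.0769
After a key feature='absent': P(species A) = 0.7·0.0769 / (0.7·0.0769 + 0.6·0.9231) ≈ 0.0886
After a behavioural cue='observed': P(species A) = 0.5·0.0886 / (0.5·0.0886 + 0.8·0.9114) ≈ 0.0573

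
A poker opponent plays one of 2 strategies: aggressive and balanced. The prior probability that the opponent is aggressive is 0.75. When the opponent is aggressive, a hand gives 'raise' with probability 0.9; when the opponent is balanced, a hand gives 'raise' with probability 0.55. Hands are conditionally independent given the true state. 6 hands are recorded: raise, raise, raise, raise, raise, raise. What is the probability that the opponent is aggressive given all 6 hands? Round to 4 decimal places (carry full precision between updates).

0.9829

After 'raise': P(aggressive) = 0.9·0.7500 / (0.9·0.7500 + 0.55·0.2500) ≈ 0.8308
After 'raise': P(aggressive) = 0.9·0.8308 / (0.9·0.8308 + 0.55·0.1692) ≈ 0.8893
After 'raise': P(aggressive) = 0.9·0.8893 / (0.9·0.8893 + 0.55·0.1107) ≈ 0.9293
After 'raise': P(aggressive) = 0.9·0.9293 / (0.9·0.9293 + 0.55·0.0707) ≈ 0.9556
After 'raise': P(aggressive) = 0.9·0.9556 / (0.9·0.9556 + 0.55·0.0444) ≈ 0.9724
After 'raise': P(aggressive) = 0.9·0.9724 / (0.9·0.9724 + 0.55·0.0276) ≈ 0.9829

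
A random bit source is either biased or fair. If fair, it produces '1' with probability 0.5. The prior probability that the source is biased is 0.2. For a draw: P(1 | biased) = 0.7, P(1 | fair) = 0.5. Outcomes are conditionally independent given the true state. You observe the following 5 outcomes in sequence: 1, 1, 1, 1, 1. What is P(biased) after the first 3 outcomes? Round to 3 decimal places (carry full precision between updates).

After '1': P(biased) = 0.7·0.2000 / (0.7·0.2000 + 0.5·0.8000) ≈ 0.2593
After '1': P(biased) = 0.7·0.2593 / (0.7·0.2593 + 0.5·0.7407) ≈ 0.3289
After '1': P(biased) = 0.7·0.3289 / (0.7·0.3289 + 0.5·0.6711) ≈ 0.4069

0.407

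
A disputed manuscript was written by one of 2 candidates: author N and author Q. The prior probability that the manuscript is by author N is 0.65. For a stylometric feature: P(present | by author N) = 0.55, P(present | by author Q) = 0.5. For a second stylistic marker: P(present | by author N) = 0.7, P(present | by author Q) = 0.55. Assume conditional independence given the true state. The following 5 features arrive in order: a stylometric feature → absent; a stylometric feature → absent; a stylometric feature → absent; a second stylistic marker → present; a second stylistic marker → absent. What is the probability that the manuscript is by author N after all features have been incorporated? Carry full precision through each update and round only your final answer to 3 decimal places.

Apply Bayes' rule sequentially, carrying P(author N) forward.
After a stylometric feature='absent': P(author N) = 0.45·0.6500 / (0.45·0.6500 + 0.5·0.3500) ≈ 0.6257
After a stylometric feature='absent': P(author N) = 0.45·0.6257 / (0.45·0.6257 + 0.5·0.3743) ≈ 0.6007
After a stylometric feature='absent': P(author N) = 0.45·0.6007 / (0.45·0.6007 + 0.5·0.3993) ≈ 0.5752
After a second stylistic marker='present': P(author N) = 0.7·0.5752 / (0.7·0.5752 + 0.55·0.4248) ≈ 0.6328
After a second stylistic marker='absent': P(author N) = 0.3·0.6328 / (0.3·0.6328 + 0.45·0.3672) ≈ 0.5346

0.535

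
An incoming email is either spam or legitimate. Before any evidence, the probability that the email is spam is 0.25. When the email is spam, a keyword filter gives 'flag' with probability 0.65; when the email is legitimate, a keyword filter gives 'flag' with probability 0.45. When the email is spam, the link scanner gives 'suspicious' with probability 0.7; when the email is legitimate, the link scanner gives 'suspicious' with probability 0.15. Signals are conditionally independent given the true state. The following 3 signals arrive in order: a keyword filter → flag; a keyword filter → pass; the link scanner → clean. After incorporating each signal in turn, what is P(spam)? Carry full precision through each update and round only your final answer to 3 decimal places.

0.098

After a keyword filter='flag': P(spam) = 0.65·0.2500 / (0.65·0.2500 + 0.45·0.7500) ≈ 0.3250
After a keyword filter='pass': P(spam) = 0.35·0.3250 / (0.35·0.3250 + 0.55·0.6750) ≈ 0.2345
After the link scanner='clean': P(spam) = 0.3·0.2345 / (0.3·0.2345 + 0.85·0.7655) ≈ 0.0976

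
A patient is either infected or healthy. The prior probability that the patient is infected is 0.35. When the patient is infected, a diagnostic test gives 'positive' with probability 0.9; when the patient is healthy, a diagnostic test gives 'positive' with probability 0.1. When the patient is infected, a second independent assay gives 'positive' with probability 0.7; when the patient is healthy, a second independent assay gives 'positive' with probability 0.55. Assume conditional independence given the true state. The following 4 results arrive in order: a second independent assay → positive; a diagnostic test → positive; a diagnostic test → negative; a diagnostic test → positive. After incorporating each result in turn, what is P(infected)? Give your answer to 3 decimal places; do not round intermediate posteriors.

0.860

After a second independent assay='positive': P(infected) = 0.7·0.3500 / (0.7·0.3500 + 0.55·0.6500) ≈ 0.4066
After a diagnostic test='positive': P(infected) = 0.9·0.4066 / (0.9·0.4066 + 0.1·0.5934) ≈ 0.8605
After a diagnostic test='negative': P(infected) = 0.1·0.8605 / (0.1·0.8605 + 0.9·0.1395) ≈ 0.4066
After a diagnostic test='positive': P(infected) = 0.9·0.4066 / (0.9·0.4066 + 0.1·0.5934) ≈ 0.8605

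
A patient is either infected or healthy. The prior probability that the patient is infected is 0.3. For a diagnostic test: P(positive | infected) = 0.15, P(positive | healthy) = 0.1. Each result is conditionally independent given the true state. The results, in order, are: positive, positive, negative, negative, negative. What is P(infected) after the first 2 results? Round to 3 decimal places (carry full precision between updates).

After 'positive': P(infected) = 0.15·0.3000 / (0.15·0.3000 + 0.1·0.7000) ≈ 0.3913
After 'positive': P(infected) = 0.15·0.3913 / (0.15·0.3913 + 0.1·0.6087) ≈ 0.4909

0.491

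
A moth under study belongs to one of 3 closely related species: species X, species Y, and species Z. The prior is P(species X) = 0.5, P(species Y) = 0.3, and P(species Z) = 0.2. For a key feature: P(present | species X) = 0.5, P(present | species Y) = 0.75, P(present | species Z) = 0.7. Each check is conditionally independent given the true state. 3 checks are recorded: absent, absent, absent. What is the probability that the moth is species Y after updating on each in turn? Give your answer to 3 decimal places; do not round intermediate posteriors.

0.065

After 'absent': normaliser = 0.5·0.5000 + 0.25·0.3000 + 0.3·0.2000; P(species X) ≈ 0.6494, P(species Y) ≈ 0.1948, P(species Z) ≈ 0.1558
After 'absent': normaliser = 0.5·0.6494 + 0.25·0.1948 + 0.3·0.1558; P(species X) ≈ 0.7728, P(species Y) ≈ 0.1159, P(species Z) ≈ 0.1113
After 'absent': normaliser = 0.5·0.7728 + 0.25·0.1159 + 0.3·0.1113; P(species X) ≈ 0.8610, P(species Y) ≈ 0.0646, P(species Z) ≈ 0.0744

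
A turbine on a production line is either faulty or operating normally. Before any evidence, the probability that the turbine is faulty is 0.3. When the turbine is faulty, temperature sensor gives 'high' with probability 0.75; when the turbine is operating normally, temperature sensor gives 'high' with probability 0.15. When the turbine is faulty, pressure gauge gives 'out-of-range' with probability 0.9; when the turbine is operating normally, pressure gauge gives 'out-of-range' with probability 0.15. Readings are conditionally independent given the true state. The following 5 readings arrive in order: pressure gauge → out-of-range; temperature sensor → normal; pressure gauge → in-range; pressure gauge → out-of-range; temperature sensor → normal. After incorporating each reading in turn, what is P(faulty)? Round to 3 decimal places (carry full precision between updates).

After pressure gauge='out-of-range': P(faulty) = 0.9·0.3000 / (0.9·0.3000 + 0.15·0.7000) ≈ 0.7200
After temperature sensor='normal': P(faulty) = 0.25·0.7200 / (0.25·0.7200 + 0.85·0.2800) ≈ 0.4306
After pressure gauge='in-range': P(faulty) = 0.1·0.4306 / (0.1·0.4306 + 0.85·0.5694) ≈ 0.0817
After pressure gauge='out-of-range': P(faulty) = 0.9·0.0817 / (0.9·0.0817 + 0.15·0.9183) ≈ 0.3481
After temperature sensor='normal': P(faulty) = 0.25·0.3481 / (0.25·0.3481 + 0.85·0.6519) ≈ 0.1357

0.136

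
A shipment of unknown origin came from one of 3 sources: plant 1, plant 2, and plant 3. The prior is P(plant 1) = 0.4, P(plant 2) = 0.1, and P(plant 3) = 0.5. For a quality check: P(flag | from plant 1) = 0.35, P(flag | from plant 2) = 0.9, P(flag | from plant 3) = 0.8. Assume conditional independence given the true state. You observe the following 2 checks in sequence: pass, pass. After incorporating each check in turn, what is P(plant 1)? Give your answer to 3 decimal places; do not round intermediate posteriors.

Apply Bayes' rule sequentially, carrying P(plant 1) forward.
After 'pass': normaliser = 0.65·0.4000 + 0.1·0.1000 + 0.2·0.5000; P(plant 1) ≈ 0.7027, P(plant 2) ≈ 0.0270, P(plant 3) ≈ 0.2703
After 'pass': normaliser = 0.65·0.7027 + 0.1·0.0270 + 0.2·0.2703; P(plant 1) ≈ 0.8895, P(plant 2) ≈ 0.0053, P(plant 3) ≈ 0.1053

0.889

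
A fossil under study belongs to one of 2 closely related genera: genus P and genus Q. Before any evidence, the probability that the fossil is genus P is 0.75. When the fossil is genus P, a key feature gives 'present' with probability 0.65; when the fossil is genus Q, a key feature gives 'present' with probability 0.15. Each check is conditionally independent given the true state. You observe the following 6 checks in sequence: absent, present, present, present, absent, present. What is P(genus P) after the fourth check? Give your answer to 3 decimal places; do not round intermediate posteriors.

0.990

Each posterior becomes the prior for the next update.
After 'absent': P(genus P) = 0.35·0.7500 / (0.35·0.7500 + 0.85·0.2500) ≈ 0.5526
After 'present': P(genus P) = 0.65·0.5526 / (0.65·0.5526 + 0.15·0.4474) ≈ 0.8426
After 'present': P(genus P) = 0.65·0.8426 / (0.65·0.8426 + 0.15·0.1574) ≈ 0.9587
After 'present': P(genus P) = 0.65·0.9587 / (0.65·0.9587 + 0.15·0.0413) ≈ 0.9901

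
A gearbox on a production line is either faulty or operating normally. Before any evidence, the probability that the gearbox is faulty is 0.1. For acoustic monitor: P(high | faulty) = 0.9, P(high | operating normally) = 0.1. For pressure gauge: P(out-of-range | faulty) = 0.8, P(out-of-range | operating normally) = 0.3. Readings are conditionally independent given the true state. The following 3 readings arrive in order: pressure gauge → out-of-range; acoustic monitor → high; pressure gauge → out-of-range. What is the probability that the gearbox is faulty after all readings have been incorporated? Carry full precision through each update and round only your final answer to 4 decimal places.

0.8767

Apply Bayes' rule sequentially, carrying P(faulty) forward.
After pressure gauge='out-of-range': P(faulty) = 0.8·0.1000 / (0.8·0.1000 + 0.3·0.9000) ≈ 0.2286
After acoustic monitor='high': P(faulty) = 0.9·0.2286 / (0.9·0.2286 + 0.1·0.7714) ≈ 0.7273
After pressure gauge='out-of-range': P(faulty) = 0.8·0.7273 / (0.8·0.7273 + 0.3·0.2727) ≈ 0.8767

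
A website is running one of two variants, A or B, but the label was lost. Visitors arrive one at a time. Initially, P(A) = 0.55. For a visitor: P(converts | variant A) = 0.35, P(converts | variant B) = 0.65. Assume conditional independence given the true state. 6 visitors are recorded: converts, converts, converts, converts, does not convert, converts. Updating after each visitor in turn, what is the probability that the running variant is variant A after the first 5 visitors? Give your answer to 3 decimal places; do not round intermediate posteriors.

After 'converts': P(A) = 0.35·0.5500 / (0.35·0.5500 + 0.65·0.4500) ≈ 0.3969
After 'converts': P(A) = 0.35·0.3969 / (0.35·0.3969 + 0.65·0.6031) ≈ 0.2617
After 'converts': P(A) = 0.35·0.2617 / (0.35·0.2617 + 0.65·0.7383) ≈ 0.1602
After 'converts': P(A) = 0.35·0.1602 / (0.35·0.1602 + 0.65·0.8398) ≈ 0.0932
After 'does not convert': P(A) = 0.65·0.0932 / (0.65·0.0932 + 0.35·0.9068) ≈ 0.1602

0.160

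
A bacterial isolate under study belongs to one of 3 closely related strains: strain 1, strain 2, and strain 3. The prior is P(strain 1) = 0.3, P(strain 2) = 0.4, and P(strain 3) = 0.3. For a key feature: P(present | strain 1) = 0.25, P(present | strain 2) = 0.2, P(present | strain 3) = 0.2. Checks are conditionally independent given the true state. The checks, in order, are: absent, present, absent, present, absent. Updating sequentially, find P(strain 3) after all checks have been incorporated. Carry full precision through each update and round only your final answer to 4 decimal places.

0.2762

After 'absent': normaliser = 0.75·0.3000 + 0.8·0.4000 + 0.8·0.3000; P(strain 1) ≈ 0.2866, P(strain 2) ≈ 0.4076, P(strain 3) ≈ 0.3057
After 'present': normaliser = 0.25·0.2866 + 0.2·0.4076 + 0.2·0.3057; P(strain 1) ≈ 0.3343, P(strain 2) ≈ 0.3804, P(strain 3) ≈ 0.2853
After 'absent': normaliser = 0.75·0.3343 + 0.8·0.3804 + 0.8·0.2853; P(strain 1) ≈ 0.3201, P(strain 2) ≈ 0.3885, P(strain 3) ≈ 0.2914
After 'present': normaliser = 0.25·0.3201 + 0.2·0.3885 + 0.2·0.2914; P(strain 1) ≈ 0.3705, P(strain 2) ≈ 0.3597, P(strain 3) ≈ 0.2698
After 'absent': normaliser = 0.75·0.3705 + 0.8·0.3597 + 0.8·0.2698; P(strain 1) ≈ 0.3556, P(strain 2) ≈ 0.3682, P(strain 3) ≈ 0.2762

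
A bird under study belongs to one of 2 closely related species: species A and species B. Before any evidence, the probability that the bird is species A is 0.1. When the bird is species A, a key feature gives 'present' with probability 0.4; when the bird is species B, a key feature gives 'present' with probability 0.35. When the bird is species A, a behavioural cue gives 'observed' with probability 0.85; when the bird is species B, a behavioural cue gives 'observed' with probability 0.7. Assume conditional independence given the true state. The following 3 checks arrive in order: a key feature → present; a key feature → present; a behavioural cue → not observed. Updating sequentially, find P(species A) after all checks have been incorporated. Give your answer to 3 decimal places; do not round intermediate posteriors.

After a key feature='present': P(species A) = 0.4·0.1000 / (0.4·0.1000 + 0.35·0.9000) ≈ 0.1127
After a key feature='present': P(species A) = 0.4·0.1127 / (0.4·0.1127 + 0.35·0.8873) ≈ 0.1267
After a behavioural cue='not observed': P(species A) = 0.15·0.1267 / (0.15·0.1267 + 0.3·0.8733) ≈ 0.0677

0.068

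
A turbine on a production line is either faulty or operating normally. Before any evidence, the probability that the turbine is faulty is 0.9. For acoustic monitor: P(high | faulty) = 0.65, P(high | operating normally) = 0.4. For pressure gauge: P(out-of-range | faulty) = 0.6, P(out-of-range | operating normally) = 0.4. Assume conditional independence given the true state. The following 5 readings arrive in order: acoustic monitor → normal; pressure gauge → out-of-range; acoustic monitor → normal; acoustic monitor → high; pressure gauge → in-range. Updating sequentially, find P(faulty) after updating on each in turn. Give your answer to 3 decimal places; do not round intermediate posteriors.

After acoustic monitor='normal': P(faulty) = 0.35·0.9000 / (0.35·0.9000 + 0.6·0.1000) ≈ 0.8400
After pressure gauge='out-of-range': P(faulty) = 0.6·0.8400 / (0.6·0.8400 + 0.4·0.1600) ≈ 0.8873
After acoustic monitor='normal': P(faulty) = 0.35·0.8873 / (0.35·0.8873 + 0.6·0.1127) ≈ 0.8212
After acoustic monitor='high': P(faulty) = 0.65·0.8212 / (0.65·0.8212 + 0.4·0.1788) ≈ 0.8819
After pressure gauge='in-range': P(faulty) = 0.4·0.8819 / (0.4·0.8819 + 0.6·0.1181) ≈ 0.8327

0.833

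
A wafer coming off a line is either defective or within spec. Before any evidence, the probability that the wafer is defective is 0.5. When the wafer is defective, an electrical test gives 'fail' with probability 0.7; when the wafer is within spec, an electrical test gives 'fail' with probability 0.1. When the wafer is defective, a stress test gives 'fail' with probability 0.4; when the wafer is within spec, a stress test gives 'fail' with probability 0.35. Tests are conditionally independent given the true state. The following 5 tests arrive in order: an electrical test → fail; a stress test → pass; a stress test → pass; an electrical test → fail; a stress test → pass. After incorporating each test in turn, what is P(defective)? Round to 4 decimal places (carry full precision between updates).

0.9747

After an electrical test='fail': P(defective) = 0.7·0.5000 / (0.7·0.5000 + 0.1·0.5000) ≈ 0.8750
After a stress test='pass': P(defective) = 0.6·0.8750 / (0.6·0.8750 + 0.65·0.1250) ≈ 0.8660
After a stress test='pass': P(defective) = 0.6·0.8660 / (0.6·0.8660 + 0.65·0.1340) ≈ 0.8564
After an electrical test='fail': P(defective) = 0.7·0.8564 / (0.7·0.8564 + 0.1·0.1436) ≈ 0.9766
After a stress test='pass': P(defective) = 0.6·0.9766 / (0.6·0.9766 + 0.65·0.0234) ≈ 0.9747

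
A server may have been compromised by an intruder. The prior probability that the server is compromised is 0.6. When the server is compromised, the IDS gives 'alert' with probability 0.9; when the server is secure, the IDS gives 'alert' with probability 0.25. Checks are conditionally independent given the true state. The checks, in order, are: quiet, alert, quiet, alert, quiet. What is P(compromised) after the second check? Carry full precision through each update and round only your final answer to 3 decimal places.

After 'quiet': P(compromised) = 0.1·0.6000 / (0.1·0.6000 + 0.75·0.4000) ≈ 0.1667
After 'alert': P(compromised) = 0.9·0.1667 / (0.9·0.1667 + 0.25·0.8333) ≈ 0.4186

0.419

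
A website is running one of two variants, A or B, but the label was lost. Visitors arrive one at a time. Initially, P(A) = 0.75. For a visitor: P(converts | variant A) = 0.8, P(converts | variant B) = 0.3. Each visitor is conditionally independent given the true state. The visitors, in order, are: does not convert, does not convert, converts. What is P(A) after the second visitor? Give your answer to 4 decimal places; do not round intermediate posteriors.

After 'does not convert': P(A) = 0.2·0.7500 / (0.2·0.7500 + 0.7·0.2500) ≈ 0.4615
After 'does not convert': P(A) = 0.2·0.4615 / (0.2·0.4615 + 0.7·0.5385) ≈ 0.1967

0.1967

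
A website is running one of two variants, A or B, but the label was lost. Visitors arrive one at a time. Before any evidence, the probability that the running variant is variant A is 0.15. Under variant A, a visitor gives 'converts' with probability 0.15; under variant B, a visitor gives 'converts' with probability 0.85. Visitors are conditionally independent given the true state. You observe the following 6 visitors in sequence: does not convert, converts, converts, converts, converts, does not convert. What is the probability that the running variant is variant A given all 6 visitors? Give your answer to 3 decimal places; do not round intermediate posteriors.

After 'does not convert': P(A) = 0.85·0.1500 / (0.85·0.1500 + 0.15·0.8500) ≈ 0.5000
After 'converts': P(A) = 0.15·0.5000 / (0.15·0.5000 + 0.85·0.5000) ≈ 0.1500
After 'converts': P(A) = 0.15·0.1500 / (0.15·0.1500 + 0.85·0.8500) ≈ 0.0302
After 'converts': P(A) = 0.15·0.0302 / (0.15·0.0302 + 0.85·0.9698) ≈ 0.0055
After 'converts': P(A) = 0.15·0.0055 / (0.15·0.0055 + 0.85·0.9945) ≈ 0.0010
After 'does not convert': P(A) = 0.85·0.0010 / (0.85·0.0010 + 0.15·0.9990) ≈ 0.0055

0.005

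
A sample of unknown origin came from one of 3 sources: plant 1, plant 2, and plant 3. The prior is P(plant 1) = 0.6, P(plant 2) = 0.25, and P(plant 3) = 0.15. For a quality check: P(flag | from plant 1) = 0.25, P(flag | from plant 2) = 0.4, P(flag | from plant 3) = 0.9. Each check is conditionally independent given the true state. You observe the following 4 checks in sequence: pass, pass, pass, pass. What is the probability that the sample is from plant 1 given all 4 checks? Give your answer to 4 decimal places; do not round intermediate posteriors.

0.8542

Apply Bayes' rule sequentially, carrying P(plant 1) forward.
After 'pass': normaliser = 0.75·0.6000 + 0.6·0.2500 + 0.1·0.1500; P(plant 1) ≈ 0.7317, P(plant 2) ≈ 0.2439, P(plant 3) ≈ 0.0244
After 'pass': normaliser = 0.75·0.7317 + 0.6·0.2439 + 0.1·0.0244; P(plant 1) ≈ 0.7867, P(plant 2) ≈ 0.2098, P(plant 3) ≈ 0.0035
After 'pass': normaliser = 0.75·0.7867 + 0.6·0.2098 + 0.1·0.0035; P(plant 1) ≈ 0.8238, P(plant 2) ≈ 0.1757, P(plant 3) ≈ 0.0005
After 'pass': normaliser = 0.75·0.8238 + 0.6·0.1757 + 0.1·0.0005; P(plant 1) ≈ 0.8542, P(plant 2) ≈ 0.1458, P(plant 3) ≈ 0.0001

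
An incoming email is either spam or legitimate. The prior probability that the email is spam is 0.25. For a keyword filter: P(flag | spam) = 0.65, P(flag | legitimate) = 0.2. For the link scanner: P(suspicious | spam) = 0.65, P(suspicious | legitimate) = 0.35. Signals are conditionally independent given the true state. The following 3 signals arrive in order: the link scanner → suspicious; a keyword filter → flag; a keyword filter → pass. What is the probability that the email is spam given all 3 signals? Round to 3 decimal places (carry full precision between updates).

After the link scanner='suspicious': P(spam) = 0.65·0.2500 / (0.65·0.2500 + 0.35·0.7500) ≈ 0.3824
After a keyword filter='flag': P(spam) = 0.65·0.3824 / (0.65·0.3824 + 0.2·0.6176) ≈ 0.6680
After a keyword filter='pass': P(spam) = 0.35·0.6680 / (0.35·0.6680 + 0.8·0.3320) ≈ 0.4681

0.468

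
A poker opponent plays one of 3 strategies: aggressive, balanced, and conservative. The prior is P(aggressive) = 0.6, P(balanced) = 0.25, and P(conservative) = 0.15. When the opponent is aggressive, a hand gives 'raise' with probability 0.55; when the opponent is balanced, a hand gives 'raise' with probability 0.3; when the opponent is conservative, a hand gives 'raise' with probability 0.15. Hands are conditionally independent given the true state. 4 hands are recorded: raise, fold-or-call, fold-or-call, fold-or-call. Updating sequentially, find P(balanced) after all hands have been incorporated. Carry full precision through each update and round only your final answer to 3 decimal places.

0.370

After 'raise': normaliser = 0.55·0.6000 + 0.3·0.2500 + 0.15·0.1500; P(aggressive) ≈ 0.7719, P(balanced) ≈ 0.1754, P(conservative) ≈ 0.0526
After 'fold-or-call': normaliser = 0.45·0.7719 + 0.7·0.1754 + 0.85·0.0526; P(aggressive) ≈ 0.6746, P(balanced) ≈ 0.2385, P(conservative) ≈ 0.0869
After 'fold-or-call': normaliser = 0.45·0.6746 + 0.7·0.2385 + 0.85·0.0869; P(aggressive) ≈ 0.5577, P(balanced) ≈ 0.3067, P(conservative) ≈ 0.1357
After 'fold-or-call': normaliser = 0.45·0.5577 + 0.7·0.3067 + 0.85·0.1357; P(aggressive) ≈ 0.4320, P(balanced) ≈ 0.3695, P(conservative) ≈ 0.1985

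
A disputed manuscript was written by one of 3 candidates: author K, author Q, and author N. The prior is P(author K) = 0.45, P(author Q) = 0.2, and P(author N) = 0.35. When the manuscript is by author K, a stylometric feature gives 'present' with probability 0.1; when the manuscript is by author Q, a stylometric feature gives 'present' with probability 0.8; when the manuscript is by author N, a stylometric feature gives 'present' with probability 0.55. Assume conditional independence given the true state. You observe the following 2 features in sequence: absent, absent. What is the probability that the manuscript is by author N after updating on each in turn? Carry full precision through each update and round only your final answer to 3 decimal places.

0.160

After 'absent': normaliser = 0.9·0.4500 + 0.2·0.2000 + 0.45·0.3500; P(author K) ≈ 0.6722, P(author Q) ≈ 0.0664, P(author N) ≈ 0.2614
After 'absent': normaliser = 0.9·0.6722 + 0.2·0.0664 + 0.45·0.2614; P(author K) ≈ 0.8221, P(author Q) ≈ 0.0180, P(author N) ≈ 0.1599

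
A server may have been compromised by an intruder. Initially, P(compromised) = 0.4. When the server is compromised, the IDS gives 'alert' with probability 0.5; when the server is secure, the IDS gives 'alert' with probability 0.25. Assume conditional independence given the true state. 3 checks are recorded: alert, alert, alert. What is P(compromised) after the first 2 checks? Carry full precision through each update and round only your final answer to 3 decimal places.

Each posterior becomes the prior for the next update.
After 'alert': P(compromised) = 0.5·0.4000 / (0.5·0.4000 + 0.25·0.6000) ≈ 0.5714
After 'alert': P(compromised) = 0.5·0.5714 / (0.5·0.5714 + 0.25·0.4286) ≈ 0.7273

0.727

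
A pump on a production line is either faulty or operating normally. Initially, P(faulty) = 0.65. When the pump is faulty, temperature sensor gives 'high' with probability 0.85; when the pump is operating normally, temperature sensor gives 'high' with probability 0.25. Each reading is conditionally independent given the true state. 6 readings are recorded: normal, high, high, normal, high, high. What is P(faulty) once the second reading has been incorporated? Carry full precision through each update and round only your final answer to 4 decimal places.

After 'normal': P(faulty) = 0.15·0.6500 / (0.15·0.6500 + 0.75·0.3500) ≈ 0.2708
After 'high': P(faulty) = 0.85·0.2708 / (0.85·0.2708 + 0.25·0.7292) ≈ 0.5581

0.5581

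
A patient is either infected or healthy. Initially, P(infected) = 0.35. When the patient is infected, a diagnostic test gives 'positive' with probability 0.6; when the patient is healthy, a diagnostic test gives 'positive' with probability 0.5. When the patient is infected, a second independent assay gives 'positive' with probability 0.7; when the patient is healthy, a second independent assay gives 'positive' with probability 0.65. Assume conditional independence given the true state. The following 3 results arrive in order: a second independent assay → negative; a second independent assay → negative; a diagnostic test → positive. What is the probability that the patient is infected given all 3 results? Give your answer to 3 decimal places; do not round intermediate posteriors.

0.322

After a second independent assay='negative': P(infected) = 0.3·0.3500 / (0.3·0.3500 + 0.35·0.6500) ≈ 0.3158
After a second independent assay='negative': P(infected) = 0.3·0.3158 / (0.3·0.3158 + 0.35·0.6842) ≈ 0.2835
After a diagnostic test='positive': P(infected) = 0.6·0.2835 / (0.6·0.2835 + 0.5·0.7165) ≈ 0.3219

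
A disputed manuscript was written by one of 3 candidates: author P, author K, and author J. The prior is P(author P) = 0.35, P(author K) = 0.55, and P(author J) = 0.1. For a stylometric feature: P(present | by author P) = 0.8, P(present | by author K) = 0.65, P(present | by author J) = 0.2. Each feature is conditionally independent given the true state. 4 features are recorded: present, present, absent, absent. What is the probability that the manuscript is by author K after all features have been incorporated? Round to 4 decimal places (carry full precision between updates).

After 'present': normaliser = 0.8·0.3500 + 0.65·0.5500 + 0.2·0.1000; P(author P) ≈ 0.4259, P(author K) ≈ 0.5437, P(author J) ≈ 0.0304
After 'present': normaliser = 0.8·0.4259 + 0.65·0.5437 + 0.2·0.0304; P(author P) ≈ 0.4866, P(author K) ≈ 0.5048, P(author J) ≈ 0.0087
After 'absent': normaliser = 0.2·0.4866 + 0.35·0.5048 + 0.8·0.0087; P(author P) ≈ 0.3464, P(author K) ≈ 0.6289, P(author J) ≈ 0.0247
After 'absent': normaliser = 0.2·0.3464 + 0.35·0.6289 + 0.8·0.0247; P(author P) ≈ 0.2241, P(author K) ≈ 0.7119, P(author J) ≈ 0.0640

0.7119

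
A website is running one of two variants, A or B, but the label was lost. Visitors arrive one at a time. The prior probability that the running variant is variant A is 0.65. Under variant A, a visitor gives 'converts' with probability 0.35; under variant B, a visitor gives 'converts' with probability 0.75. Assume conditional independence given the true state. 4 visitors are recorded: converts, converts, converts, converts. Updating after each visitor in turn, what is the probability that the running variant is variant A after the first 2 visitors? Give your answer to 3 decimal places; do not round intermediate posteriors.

0.288

After 'converts': P(A) = 0.35·0.6500 / (0.35·0.6500 + 0.75·0.3500) ≈ 0.4643
After 'converts': P(A) = 0.35·0.4643 / (0.35·0.4643 + 0.75·0.5357) ≈ 0.2880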